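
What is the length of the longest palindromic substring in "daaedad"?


Input: "daaedad"
Checking substrings for palindromes:
  [4:7] "dad" (len 3) => palindrome
  [1:3] "aa" (len 2) => palindrome
Longest palindromic substring: "dad" with length 3

3


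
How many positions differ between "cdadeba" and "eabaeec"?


Comparing "cdadeba" and "eabaeec" position by position:
  Position 0: 'c' vs 'e' => DIFFER
  Position 1: 'd' vs 'a' => DIFFER
  Position 2: 'a' vs 'b' => DIFFER
  Position 3: 'd' vs 'a' => DIFFER
  Position 4: 'e' vs 'e' => same
  Position 5: 'b' vs 'e' => DIFFER
  Position 6: 'a' vs 'c' => DIFFER
Positions that differ: 6

6


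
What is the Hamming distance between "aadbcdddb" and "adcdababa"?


Comparing "aadbcdddb" and "adcdababa" position by position:
  Position 0: 'a' vs 'a' => same
  Position 1: 'a' vs 'd' => differ
  Position 2: 'd' vs 'c' => differ
  Position 3: 'b' vs 'd' => differ
  Position 4: 'c' vs 'a' => differ
  Position 5: 'd' vs 'b' => differ
  Position 6: 'd' vs 'a' => differ
  Position 7: 'd' vs 'b' => differ
  Position 8: 'b' vs 'a' => differ
Total differences (Hamming distance): 8

8


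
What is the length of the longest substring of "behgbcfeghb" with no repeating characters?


Input: "behgbcfeghb"
Sliding window (track last position of each char):
  Position 0 ('b'): window [0,0] length 1 -- new best
  Position 1 ('e'): window [0,1] length 2 -- new best
  Position 2 ('h'): window [0,2] length 3 -- new best
  Position 3 ('g'): window [0,3] length 4 -- new best
  Position 4 ('b'): repeat (last at 0), move window start to 1
  Position 4 ('b'): window [1,4] length 4
  Position 5 ('c'): window [1,5] length 5 -- new best
  Position 6 ('f'): window [1,6] length 6 -- new best
  Position 7 ('e'): repeat (last at 1), move window start to 2
  Position 7 ('e'): window [2,7] length 6
  Position 8 ('g'): repeat (last at 3), move window start to 4
  Position 8 ('g'): window [4,8] length 5
  Position 9 ('h'): window [4,9] length 6
  Position 10 ('b'): repeat (last at 4), move window start to 5
  Position 10 ('b'): window [5,10] length 6
Longest substring with no repeats: "ehgbcf" with length 6

6


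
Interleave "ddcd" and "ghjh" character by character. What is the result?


Interleaving "ddcd" and "ghjh":
  Position 0: 'd' from first, 'g' from second => "dg"
  Position 1: 'd' from first, 'h' from second => "dh"
  Position 2: 'c' from first, 'j' from second => "cj"
  Position 3: 'd' from first, 'h' from second => "dh"
Result: dgdhcjdh

dgdhcjdh


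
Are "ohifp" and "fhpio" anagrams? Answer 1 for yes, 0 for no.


Strings: "ohifp", "fhpio"
Sorted first:  fhiop
Sorted second: fhiop
Sorted forms match => anagrams

1


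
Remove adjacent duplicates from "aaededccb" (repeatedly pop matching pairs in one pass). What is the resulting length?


Input: aaededccb
Stack-based adjacent duplicate removal:
  Read 'a': push. Stack: a
  Read 'a': matches stack top 'a' => pop. Stack: (empty)
  Read 'e': push. Stack: e
  Read 'd': push. Stack: ed
  Read 'e': push. Stack: ede
  Read 'd': push. Stack: eded
  Read 'c': push. Stack: ededc
  Read 'c': matches stack top 'c' => pop. Stack: eded
  Read 'b': push. Stack: ededb
Final stack: "ededb" (length 5)

5


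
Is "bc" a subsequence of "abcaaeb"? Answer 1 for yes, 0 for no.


Check if "bc" is a subsequence of "abcaaeb"
Greedy scan:
  Position 0 ('a'): no match needed
  Position 1 ('b'): matches sub[0] = 'b'
  Position 2 ('c'): matches sub[1] = 'c'
  Position 3 ('a'): no match needed
  Position 4 ('a'): no match needed
  Position 5 ('e'): no match needed
  Position 6 ('b'): no match needed
All 2 characters matched => is a subsequence

1


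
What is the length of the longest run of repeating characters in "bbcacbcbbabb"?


Input: "bbcacbcbbabb"
Scanning for longest run:
  Position 1 ('b'): continues run of 'b', length=2
  Position 2 ('c'): new char, reset run to 1
  Position 3 ('a'): new char, reset run to 1
  Position 4 ('c'): new char, reset run to 1
  Position 5 ('b'): new char, reset run to 1
  Position 6 ('c'): new char, reset run to 1
  Position 7 ('b'): new char, reset run to 1
  Position 8 ('b'): continues run of 'b', length=2
  Position 9 ('a'): new char, reset run to 1
  Position 10 ('b'): new char, reset run to 1
  Position 11 ('b'): continues run of 'b', length=2
Longest run: 'b' with length 2

2


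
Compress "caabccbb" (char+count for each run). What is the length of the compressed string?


Input: caabccbb
Runs:
  'c' x 1 => "c1"
  'a' x 2 => "a2"
  'b' x 1 => "b1"
  'c' x 2 => "c2"
  'b' x 2 => "b2"
Compressed: "c1a2b1c2b2"
Compressed length: 10

10


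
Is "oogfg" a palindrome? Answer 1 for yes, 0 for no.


Input: oogfg
Reversed: gfgoo
  Compare pos 0 ('o') with pos 4 ('g'): MISMATCH
  Compare pos 1 ('o') with pos 3 ('f'): MISMATCH
Result: not a palindrome

0


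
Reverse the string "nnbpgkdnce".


Input: nnbpgkdnce
Reading characters right to left:
  Position 9: 'e'
  Position 8: 'c'
  Position 7: 'n'
  Position 6: 'd'
  Position 5: 'k'
  Position 4: 'g'
  Position 3: 'p'
  Position 2: 'b'
  Position 1: 'n'
  Position 0: 'n'
Reversed: ecndkgpbnn

ecndkgpbnn


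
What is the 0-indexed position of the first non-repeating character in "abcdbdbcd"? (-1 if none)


Input: abcdbdbcd
Character frequencies:
  'a': 1
  'b': 3
  'c': 2
  'd': 3
Scanning left to right for freq == 1:
  Position 0 ('a'): unique! => answer = 0

0


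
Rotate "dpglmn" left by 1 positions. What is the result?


Input: "dpglmn", rotate left by 1
First 1 characters: "d"
Remaining characters: "pglmn"
Concatenate remaining + first: "pglmn" + "d" = "pglmnd"

pglmnd


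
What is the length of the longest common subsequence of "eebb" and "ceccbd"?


LCS of "eebb" and "ceccbd"
DP table:
           c    e    c    c    b    d
      0    0    0    0    0    0    0
  e   0    0    1    1    1    1    1
  e   0    0    1    1    1    1    1
  b   0    0    1    1    1    2    2
  b   0    0    1    1    1    2    2
LCS length = dp[4][6] = 2

2


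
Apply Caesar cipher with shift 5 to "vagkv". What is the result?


Caesar cipher: shift "vagkv" by 5
  'v' (pos 21) + 5 = pos 0 = 'a'
  'a' (pos 0) + 5 = pos 5 = 'f'
  'g' (pos 6) + 5 = pos 11 = 'l'
  'k' (pos 10) + 5 = pos 15 = 'p'
  'v' (pos 21) + 5 = pos 0 = 'a'
Result: aflpa

aflpa


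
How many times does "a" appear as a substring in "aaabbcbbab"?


Searching for "a" in "aaabbcbbab"
Scanning each position:
  Position 0: "a" => MATCH
  Position 1: "a" => MATCH
  Position 2: "a" => MATCH
  Position 3: "b" => no
  Position 4: "b" => no
  Position 5: "c" => no
  Position 6: "b" => no
  Position 7: "b" => no
  Position 8: "a" => MATCH
  Position 9: "b" => no
Total occurrences: 4

4


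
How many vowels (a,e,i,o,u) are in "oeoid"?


Input: oeoid
Checking each character:
  'o' at position 0: vowel (running total: 1)
  'e' at position 1: vowel (running total: 2)
  'o' at position 2: vowel (running total: 3)
  'i' at position 3: vowel (running total: 4)
  'd' at position 4: consonant
Total vowels: 4

4


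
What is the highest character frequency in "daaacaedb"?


Input: daaacaedb
Character counts:
  'a': 4
  'b': 1
  'c': 1
  'd': 2
  'e': 1
Maximum frequency: 4

4


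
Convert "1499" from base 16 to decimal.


Input: "1499" in base 16
Positional expansion:
  Digit '1' (value 1) x 16^3 = 4096
  Digit '4' (value 4) x 16^2 = 1024
  Digit '9' (value 9) x 16^1 = 144
  Digit '9' (value 9) x 16^0 = 9
Sum = 5273

5273


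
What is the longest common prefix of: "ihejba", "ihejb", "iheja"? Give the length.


Words: ihejba, ihejb, iheja
  Position 0: all 'i' => match
  Position 1: all 'h' => match
  Position 2: all 'e' => match
  Position 3: all 'j' => match
  Position 4: ('b', 'b', 'a') => mismatch, stop
LCP = "ihej" (length 4)

4


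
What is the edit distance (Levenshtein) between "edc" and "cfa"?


Computing edit distance: "edc" -> "cfa"
DP table:
           c    f    a
      0    1    2    3
  e   1    1    2    3
  d   2    2    2    3
  c   3    2    3    3
Edit distance = dp[3][3] = 3

3


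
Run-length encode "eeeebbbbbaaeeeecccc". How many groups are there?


Input: eeeebbbbbaaeeeecccc
Scanning for consecutive runs:
  Group 1: 'e' x 4 (positions 0-3)
  Group 2: 'b' x 5 (positions 4-8)
  Group 3: 'a' x 2 (positions 9-10)
  Group 4: 'e' x 4 (positions 11-14)
  Group 5: 'c' x 4 (positions 15-18)
Total groups: 5

5


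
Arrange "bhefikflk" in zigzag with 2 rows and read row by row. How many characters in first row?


Zigzag "bhefikflk" into 2 rows:
Placing characters:
  'b' => row 0
  'h' => row 1
  'e' => row 0
  'f' => row 1
  'i' => row 0
  'k' => row 1
  'f' => row 0
  'l' => row 1
  'k' => row 0
Rows:
  Row 0: "beifk"
  Row 1: "hfkl"
First row length: 5

5


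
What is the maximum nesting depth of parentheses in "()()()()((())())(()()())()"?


Input: "()()()()((())())(()()())()"
Tracking depth:
  Position 0 '(': depth becomes 1
  Position 1 ')': depth becomes 0
  Position 2 '(': depth becomes 1
  Position 3 ')': depth becomes 0
  Position 4 '(': depth becomes 1
  Position 5 ')': depth becomes 0
  Position 6 '(': depth becomes 1
  Position 7 ')': depth becomes 0
  Position 8 '(': depth becomes 1
  Position 9 '(': depth becomes 2
  Position 10 '(': depth becomes 3
  Position 11 ')': depth becomes 2
  Position 12 ')': depth becomes 1
  Position 13 '(': depth becomes 2
  Position 14 ')': depth becomes 1
  Position 15 ')': depth becomes 0
  Position 16 '(': depth becomes 1
  Position 17 '(': depth becomes 2
  Position 18 ')': depth becomes 1
  Position 19 '(': depth becomes 2
  Position 20 ')': depth becomes 1
  Position 21 '(': depth becomes 2
  Position 22 ')': depth becomes 1
  Position 23 ')': depth becomes 0
  Position 24 '(': depth becomes 1
  Position 25 ')': depth becomes 0
Maximum depth reached: 3

3


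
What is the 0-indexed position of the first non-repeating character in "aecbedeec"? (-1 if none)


Input: aecbedeec
Character frequencies:
  'a': 1
  'b': 1
  'c': 2
  'd': 1
  'e': 4
Scanning left to right for freq == 1:
  Position 0 ('a'): unique! => answer = 0

0


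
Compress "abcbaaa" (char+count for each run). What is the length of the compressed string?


Input: abcbaaa
Runs:
  'a' x 1 => "a1"
  'b' x 1 => "b1"
  'c' x 1 => "c1"
  'b' x 1 => "b1"
  'a' x 3 => "a3"
Compressed: "a1b1c1b1a3"
Compressed length: 10

10


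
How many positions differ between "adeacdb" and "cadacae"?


Comparing "adeacdb" and "cadacae" position by position:
  Position 0: 'a' vs 'c' => DIFFER
  Position 1: 'd' vs 'a' => DIFFER
  Position 2: 'e' vs 'd' => DIFFER
  Position 3: 'a' vs 'a' => same
  Position 4: 'c' vs 'c' => same
  Position 5: 'd' vs 'a' => DIFFER
  Position 6: 'b' vs 'e' => DIFFER
Positions that differ: 5

5


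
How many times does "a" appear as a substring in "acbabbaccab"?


Searching for "a" in "acbabbaccab"
Scanning each position:
  Position 0: "a" => MATCH
  Position 1: "c" => no
  Position 2: "b" => no
  Position 3: "a" => MATCH
  Position 4: "b" => no
  Position 5: "b" => no
  Position 6: "a" => MATCH
  Position 7: "c" => no
  Position 8: "c" => no
  Position 9: "a" => MATCH
  Position 10: "b" => no
Total occurrences: 4

4


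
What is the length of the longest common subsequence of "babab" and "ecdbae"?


LCS of "babab" and "ecdbae"
DP table:
           e    c    d    b    a    e
      0    0    0    0    0    0    0
  b   0    0    0    0    1    1    1
  a   0    0    0    0    1    2    2
  b   0    0    0    0    1    2    2
  a   0    0    0    0    1    2    2
  b   0    0    0    0    1    2    2
LCS length = dp[5][6] = 2

2


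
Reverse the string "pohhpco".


Input: pohhpco
Reading characters right to left:
  Position 6: 'o'
  Position 5: 'c'
  Position 4: 'p'
  Position 3: 'h'
  Position 2: 'h'
  Position 1: 'o'
  Position 0: 'p'
Reversed: ocphhop

ocphhop


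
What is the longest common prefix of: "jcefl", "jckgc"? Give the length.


Words: jcefl, jckgc
  Position 0: all 'j' => match
  Position 1: all 'c' => match
  Position 2: ('e', 'k') => mismatch, stop
LCP = "jc" (length 2)

2


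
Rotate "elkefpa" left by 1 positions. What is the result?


Input: "elkefpa", rotate left by 1
First 1 characters: "e"
Remaining characters: "lkefpa"
Concatenate remaining + first: "lkefpa" + "e" = "lkefpae"

lkefpae


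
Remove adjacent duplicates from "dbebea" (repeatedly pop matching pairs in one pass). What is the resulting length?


Input: dbebea
Stack-based adjacent duplicate removal:
  Read 'd': push. Stack: d
  Read 'b': push. Stack: db
  Read 'e': push. Stack: dbe
  Read 'b': push. Stack: dbeb
  Read 'e': push. Stack: dbebe
  Read 'a': push. Stack: dbebea
Final stack: "dbebea" (length 6)

6


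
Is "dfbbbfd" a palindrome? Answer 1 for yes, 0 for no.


Input: dfbbbfd
Reversed: dfbbbfd
  Compare pos 0 ('d') with pos 6 ('d'): match
  Compare pos 1 ('f') with pos 5 ('f'): match
  Compare pos 2 ('b') with pos 4 ('b'): match
Result: palindrome

1


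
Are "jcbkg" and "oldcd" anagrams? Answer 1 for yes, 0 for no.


Strings: "jcbkg", "oldcd"
Sorted first:  bcgjk
Sorted second: cddlo
Differ at position 0: 'b' vs 'c' => not anagrams

0


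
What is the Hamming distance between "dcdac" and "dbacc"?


Comparing "dcdac" and "dbacc" position by position:
  Position 0: 'd' vs 'd' => same
  Position 1: 'c' vs 'b' => differ
  Position 2: 'd' vs 'a' => differ
  Position 3: 'a' vs 'c' => differ
  Position 4: 'c' vs 'c' => same
Total differences (Hamming distance): 3

3


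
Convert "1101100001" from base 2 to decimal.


Input: "1101100001" in base 2
Positional expansion:
  Digit '1' (value 1) x 2^9 = 512
  Digit '1' (value 1) x 2^8 = 256
  Digit '0' (value 0) x 2^7 = 0
  Digit '1' (value 1) x 2^6 = 64
  Digit '1' (value 1) x 2^5 = 32
  Digit '0' (value 0) x 2^4 = 0
  Digit '0' (value 0) x 2^3 = 0
  Digit '0' (value 0) x 2^2 = 0
  Digit '0' (value 0) x 2^1 = 0
  Digit '1' (value 1) x 2^0 = 1
Sum = 865

865


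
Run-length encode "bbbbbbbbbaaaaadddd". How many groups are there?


Input: bbbbbbbbbaaaaadddd
Scanning for consecutive runs:
  Group 1: 'b' x 9 (positions 0-8)
  Group 2: 'a' x 5 (positions 9-13)
  Group 3: 'd' x 4 (positions 14-17)
Total groups: 3

3


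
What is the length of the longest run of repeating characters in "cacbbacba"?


Input: "cacbbacba"
Scanning for longest run:
  Position 1 ('a'): new char, reset run to 1
  Position 2 ('c'): new char, reset run to 1
  Position 3 ('b'): new char, reset run to 1
  Position 4 ('b'): continues run of 'b', length=2
  Position 5 ('a'): new char, reset run to 1
  Position 6 ('c'): new char, reset run to 1
  Position 7 ('b'): new char, reset run to 1
  Position 8 ('a'): new char, reset run to 1
Longest run: 'b' with length 2

2


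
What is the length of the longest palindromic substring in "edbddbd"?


Input: "edbddbd"
Checking substrings for palindromes:
  [1:7] "dbddbd" (len 6) => palindrome
  [2:6] "bddb" (len 4) => palindrome
  [1:4] "dbd" (len 3) => palindrome
  [4:7] "dbd" (len 3) => palindrome
  [3:5] "dd" (len 2) => palindrome
Longest palindromic substring: "dbddbd" with length 6

6


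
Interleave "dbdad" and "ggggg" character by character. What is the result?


Interleaving "dbdad" and "ggggg":
  Position 0: 'd' from first, 'g' from second => "dg"
  Position 1: 'b' from first, 'g' from second => "bg"
  Position 2: 'd' from first, 'g' from second => "dg"
  Position 3: 'a' from first, 'g' from second => "ag"
  Position 4: 'd' from first, 'g' from second => "dg"
Result: dgbgdgagdg

dgbgdgagdg


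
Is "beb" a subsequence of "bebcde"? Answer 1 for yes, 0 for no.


Check if "beb" is a subsequence of "bebcde"
Greedy scan:
  Position 0 ('b'): matches sub[0] = 'b'
  Position 1 ('e'): matches sub[1] = 'e'
  Position 2 ('b'): matches sub[2] = 'b'
  Position 3 ('c'): no match needed
  Position 4 ('d'): no match needed
  Position 5 ('e'): no match needed
All 3 characters matched => is a subsequence

1


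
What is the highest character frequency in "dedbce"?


Input: dedbce
Character counts:
  'b': 1
  'c': 1
  'd': 2
  'e': 2
Maximum frequency: 2

2


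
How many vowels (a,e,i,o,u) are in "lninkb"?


Input: lninkb
Checking each character:
  'l' at position 0: consonant
  'n' at position 1: consonant
  'i' at position 2: vowel (running total: 1)
  'n' at position 3: consonant
  'k' at position 4: consonant
  'b' at position 5: consonant
Total vowels: 1

1


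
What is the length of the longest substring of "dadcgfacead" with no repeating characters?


Input: "dadcgfacead"
Sliding window (track last position of each char):
  Position 0 ('d'): window [0,0] length 1 -- new best
  Position 1 ('a'): window [0,1] length 2 -- new best
  Position 2 ('d'): repeat (last at 0), move window start to 1
  Position 2 ('d'): window [1,2] length 2
  Position 3 ('c'): window [1,3] length 3 -- new best
  Position 4 ('g'): window [1,4] length 4 -- new best
  Position 5 ('f'): window [1,5] length 5 -- new best
  Position 6 ('a'): repeat (last at 1), move window start to 2
  Position 6 ('a'): window [2,6] length 5
  Position 7 ('c'): repeat (last at 3), move window start to 4
  Position 7 ('c'): window [4,7] length 4
  Position 8 ('e'): window [4,8] length 5
  Position 9 ('a'): repeat (last at 6), move window start to 7
  Position 9 ('a'): window [7,9] length 3
  Position 10 ('d'): window [7,10] length 4
Longest substring with no repeats: "adcgf" with length 5

5


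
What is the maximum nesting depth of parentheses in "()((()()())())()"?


Input: "()((()()())())()"
Tracking depth:
  Position 0 '(': depth becomes 1
  Position 1 ')': depth becomes 0
  Position 2 '(': depth becomes 1
  Position 3 '(': depth becomes 2
  Position 4 '(': depth becomes 3
  Position 5 ')': depth becomes 2
  Position 6 '(': depth becomes 3
  Position 7 ')': depth becomes 2
  Position 8 '(': depth becomes 3
  Position 9 ')': depth becomes 2
  Position 10 ')': depth becomes 1
  Position 11 '(': depth becomes 2
  Position 12 ')': depth becomes 1
  Position 13 ')': depth becomes 0
  Position 14 '(': depth becomes 1
  Position 15 ')': depth becomes 0
Maximum depth reached: 3

3


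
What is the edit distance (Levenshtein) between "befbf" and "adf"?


Computing edit distance: "befbf" -> "adf"
DP table:
           a    d    f
      0    1    2    3
  b   1    1    2    3
  e   2    2    2    3
  f   3    3    3    2
  b   4    4    4    3
  f   5    5    5    4
Edit distance = dp[5][3] = 4

4


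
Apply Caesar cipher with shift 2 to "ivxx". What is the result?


Caesar cipher: shift "ivxx" by 2
  'i' (pos 8) + 2 = pos 10 = 'k'
  'v' (pos 21) + 2 = pos 23 = 'x'
  'x' (pos 23) + 2 = pos 25 = 'z'
  'x' (pos 23) + 2 = pos 25 = 'z'
Result: kxzz

kxzz


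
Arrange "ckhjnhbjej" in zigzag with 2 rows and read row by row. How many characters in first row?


Zigzag "ckhjnhbjej" into 2 rows:
Placing characters:
  'c' => row 0
  'k' => row 1
  'h' => row 0
  'j' => row 1
  'n' => row 0
  'h' => row 1
  'b' => row 0
  'j' => row 1
  'e' => row 0
  'j' => row 1
Rows:
  Row 0: "chnbe"
  Row 1: "kjhjj"
First row length: 5

5


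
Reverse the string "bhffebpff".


Input: bhffebpff
Reading characters right to left:
  Position 8: 'f'
  Position 7: 'f'
  Position 6: 'p'
  Position 5: 'b'
  Position 4: 'e'
  Position 3: 'f'
  Position 2: 'f'
  Position 1: 'h'
  Position 0: 'b'
Reversed: ffpbeffhb

ffpbeffhb


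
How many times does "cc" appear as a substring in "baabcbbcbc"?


Searching for "cc" in "baabcbbcbc"
Scanning each position:
  Position 0: "ba" => no
  Position 1: "aa" => no
  Position 2: "ab" => no
  Position 3: "bc" => no
  Position 4: "cb" => no
  Position 5: "bb" => no
  Position 6: "bc" => no
  Position 7: "cb" => no
  Position 8: "bc" => no
Total occurrences: 0

0


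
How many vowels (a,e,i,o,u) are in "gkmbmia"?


Input: gkmbmia
Checking each character:
  'g' at position 0: consonant
  'k' at position 1: consonant
  'm' at position 2: consonant
  'b' at position 3: consonant
  'm' at position 4: consonant
  'i' at position 5: vowel (running total: 1)
  'a' at position 6: vowel (running total: 2)
Total vowels: 2

2


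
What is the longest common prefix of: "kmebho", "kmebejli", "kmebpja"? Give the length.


Words: kmebho, kmebejli, kmebpja
  Position 0: all 'k' => match
  Position 1: all 'm' => match
  Position 2: all 'e' => match
  Position 3: all 'b' => match
  Position 4: ('h', 'e', 'p') => mismatch, stop
LCP = "kmeb" (length 4)

4


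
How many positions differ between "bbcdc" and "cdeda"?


Comparing "bbcdc" and "cdeda" position by position:
  Position 0: 'b' vs 'c' => DIFFER
  Position 1: 'b' vs 'd' => DIFFER
  Position 2: 'c' vs 'e' => DIFFER
  Position 3: 'd' vs 'd' => same
  Position 4: 'c' vs 'a' => DIFFER
Positions that differ: 4

4


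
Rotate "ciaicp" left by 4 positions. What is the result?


Input: "ciaicp", rotate left by 4
First 4 characters: "ciai"
Remaining characters: "cp"
Concatenate remaining + first: "cp" + "ciai" = "cpciai"

cpciai


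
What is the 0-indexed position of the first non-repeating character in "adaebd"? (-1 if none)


Input: adaebd
Character frequencies:
  'a': 2
  'b': 1
  'd': 2
  'e': 1
Scanning left to right for freq == 1:
  Position 0 ('a'): freq=2, skip
  Position 1 ('d'): freq=2, skip
  Position 2 ('a'): freq=2, skip
  Position 3 ('e'): unique! => answer = 3

3


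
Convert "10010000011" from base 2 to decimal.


Input: "10010000011" in base 2
Positional expansion:
  Digit '1' (value 1) x 2^10 = 1024
  Digit '0' (value 0) x 2^9 = 0
  Digit '0' (value 0) x 2^8 = 0
  Digit '1' (value 1) x 2^7 = 128
  Digit '0' (value 0) x 2^6 = 0
  Digit '0' (value 0) x 2^5 = 0
  Digit '0' (value 0) x 2^4 = 0
  Digit '0' (value 0) x 2^3 = 0
  Digit '0' (value 0) x 2^2 = 0
  Digit '1' (value 1) x 2^1 = 2
  Digit '1' (value 1) x 2^0 = 1
Sum = 1155

1155


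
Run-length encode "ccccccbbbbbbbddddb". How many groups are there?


Input: ccccccbbbbbbbddddb
Scanning for consecutive runs:
  Group 1: 'c' x 6 (positions 0-5)
  Group 2: 'b' x 7 (positions 6-12)
  Group 3: 'd' x 4 (positions 13-16)
  Group 4: 'b' x 1 (positions 17-17)
Total groups: 4

4


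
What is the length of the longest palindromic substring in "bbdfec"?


Input: "bbdfec"
Checking substrings for palindromes:
  [0:2] "bb" (len 2) => palindrome
Longest palindromic substring: "bb" with length 2

2


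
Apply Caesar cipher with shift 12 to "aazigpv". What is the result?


Caesar cipher: shift "aazigpv" by 12
  'a' (pos 0) + 12 = pos 12 = 'm'
  'a' (pos 0) + 12 = pos 12 = 'm'
  'z' (pos 25) + 12 = pos 11 = 'l'
  'i' (pos 8) + 12 = pos 20 = 'u'
  'g' (pos 6) + 12 = pos 18 = 's'
  'p' (pos 15) + 12 = pos 1 = 'b'
  'v' (pos 21) + 12 = pos 7 = 'h'
Result: mmlusbh

mmlusbh


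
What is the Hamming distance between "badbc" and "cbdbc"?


Comparing "badbc" and "cbdbc" position by position:
  Position 0: 'b' vs 'c' => differ
  Position 1: 'a' vs 'b' => differ
  Position 2: 'd' vs 'd' => same
  Position 3: 'b' vs 'b' => same
  Position 4: 'c' vs 'c' => same
Total differences (Hamming distance): 2

2


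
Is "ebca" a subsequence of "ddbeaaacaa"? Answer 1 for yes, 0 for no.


Check if "ebca" is a subsequence of "ddbeaaacaa"
Greedy scan:
  Position 0 ('d'): no match needed
  Position 1 ('d'): no match needed
  Position 2 ('b'): no match needed
  Position 3 ('e'): matches sub[0] = 'e'
  Position 4 ('a'): no match needed
  Position 5 ('a'): no match needed
  Position 6 ('a'): no match needed
  Position 7 ('c'): no match needed
  Position 8 ('a'): no match needed
  Position 9 ('a'): no match needed
Only matched 1/4 characters => not a subsequence

0


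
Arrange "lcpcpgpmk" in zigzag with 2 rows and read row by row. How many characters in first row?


Zigzag "lcpcpgpmk" into 2 rows:
Placing characters:
  'l' => row 0
  'c' => row 1
  'p' => row 0
  'c' => row 1
  'p' => row 0
  'g' => row 1
  'p' => row 0
  'm' => row 1
  'k' => row 0
Rows:
  Row 0: "lpppk"
  Row 1: "ccgm"
First row length: 5

5


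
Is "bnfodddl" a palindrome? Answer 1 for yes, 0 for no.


Input: bnfodddl
Reversed: ldddofnb
  Compare pos 0 ('b') with pos 7 ('l'): MISMATCH
  Compare pos 1 ('n') with pos 6 ('d'): MISMATCH
  Compare pos 2 ('f') with pos 5 ('d'): MISMATCH
  Compare pos 3 ('o') with pos 4 ('d'): MISMATCH
Result: not a palindrome

0


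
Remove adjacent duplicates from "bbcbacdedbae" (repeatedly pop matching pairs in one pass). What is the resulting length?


Input: bbcbacdedbae
Stack-based adjacent duplicate removal:
  Read 'b': push. Stack: b
  Read 'b': matches stack top 'b' => pop. Stack: (empty)
  Read 'c': push. Stack: c
  Read 'b': push. Stack: cb
  Read 'a': push. Stack: cba
  Read 'c': push. Stack: cbac
  Read 'd': push. Stack: cbacd
  Read 'e': push. Stack: cbacde
  Read 'd': push. Stack: cbacded
  Read 'b': push. Stack: cbacdedb
  Read 'a': push. Stack: cbacdedba
  Read 'e': push. Stack: cbacdedbae
Final stack: "cbacdedbae" (length 10)

10


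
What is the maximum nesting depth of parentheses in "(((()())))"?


Input: "(((()())))"
Tracking depth:
  Position 0 '(': depth becomes 1
  Position 1 '(': depth becomes 2
  Position 2 '(': depth becomes 3
  Position 3 '(': depth becomes 4
  Position 4 ')': depth becomes 3
  Position 5 '(': depth becomes 4
  Position 6 ')': depth becomes 3
  Position 7 ')': depth becomes 2
  Position 8 ')': depth becomes 1
  Position 9 ')': depth becomes 0
Maximum depth reached: 4

4


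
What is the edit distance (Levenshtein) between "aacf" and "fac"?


Computing edit distance: "aacf" -> "fac"
DP table:
           f    a    c
      0    1    2    3
  a   1    1    1    2
  a   2    2    1    2
  c   3    3    2    1
  f   4    3    3    2
Edit distance = dp[4][3] = 2

2


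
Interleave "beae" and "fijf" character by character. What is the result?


Interleaving "beae" and "fijf":
  Position 0: 'b' from first, 'f' from second => "bf"
  Position 1: 'e' from first, 'i' from second => "ei"
  Position 2: 'a' from first, 'j' from second => "aj"
  Position 3: 'e' from first, 'f' from second => "ef"
Result: bfeiajef

bfeiajef


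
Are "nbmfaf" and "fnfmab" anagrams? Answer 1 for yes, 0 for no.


Strings: "nbmfaf", "fnfmab"
Sorted first:  abffmn
Sorted second: abffmn
Sorted forms match => anagrams

1


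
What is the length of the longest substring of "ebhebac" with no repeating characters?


Input: "ebhebac"
Sliding window (track last position of each char):
  Position 0 ('e'): window [0,0] length 1 -- new best
  Position 1 ('b'): window [0,1] length 2 -- new best
  Position 2 ('h'): window [0,2] length 3 -- new best
  Position 3 ('e'): repeat (last at 0), move window start to 1
  Position 3 ('e'): window [1,3] length 3
  Position 4 ('b'): repeat (last at 1), move window start to 2
  Position 4 ('b'): window [2,4] length 3
  Position 5 ('a'): window [2,5] length 4 -- new best
  Position 6 ('c'): window [2,6] length 5 -- new best
Longest substring with no repeats: "hebac" with length 5

5


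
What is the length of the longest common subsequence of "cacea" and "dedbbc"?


LCS of "cacea" and "dedbbc"
DP table:
           d    e    d    b    b    c
      0    0    0    0    0    0    0
  c   0    0    0    0    0    0    1
  a   0    0    0    0    0    0    1
  c   0    0    0    0    0    0    1
  e   0    0    1    1    1    1    1
  a   0    0    1    1    1    1    1
LCS length = dp[5][6] = 1

1


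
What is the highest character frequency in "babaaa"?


Input: babaaa
Character counts:
  'a': 4
  'b': 2
Maximum frequency: 4

4


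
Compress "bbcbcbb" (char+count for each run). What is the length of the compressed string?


Input: bbcbcbb
Runs:
  'b' x 2 => "b2"
  'c' x 1 => "c1"
  'b' x 1 => "b1"
  'c' x 1 => "c1"
  'b' x 2 => "b2"
Compressed: "b2c1b1c1b2"
Compressed length: 10

10


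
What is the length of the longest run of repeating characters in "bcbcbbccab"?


Input: "bcbcbbccab"
Scanning for longest run:
  Position 1 ('c'): new char, reset run to 1
  Position 2 ('b'): new char, reset run to 1
  Position 3 ('c'): new char, reset run to 1
  Position 4 ('b'): new char, reset run to 1
  Position 5 ('b'): continues run of 'b', length=2
  Position 6 ('c'): new char, reset run to 1
  Position 7 ('c'): continues run of 'c', length=2
  Position 8 ('a'): new char, reset run to 1
  Position 9 ('b'): new char, reset run to 1
Longest run: 'b' with length 2

2


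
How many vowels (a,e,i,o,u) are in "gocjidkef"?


Input: gocjidkef
Checking each character:
  'g' at position 0: consonant
  'o' at position 1: vowel (running total: 1)
  'c' at position 2: consonant
  'j' at position 3: consonant
  'i' at position 4: vowel (running total: 2)
  'd' at position 5: consonant
  'k' at position 6: consonant
  'e' at position 7: vowel (running total: 3)
  'f' at position 8: consonant
Total vowels: 3

3


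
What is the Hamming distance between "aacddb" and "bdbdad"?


Comparing "aacddb" and "bdbdad" position by position:
  Position 0: 'a' vs 'b' => differ
  Position 1: 'a' vs 'd' => differ
  Position 2: 'c' vs 'b' => differ
  Position 3: 'd' vs 'd' => same
  Position 4: 'd' vs 'a' => differ
  Position 5: 'b' vs 'd' => differ
Total differences (Hamming distance): 5

5


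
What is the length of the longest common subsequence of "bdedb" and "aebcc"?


LCS of "bdedb" and "aebcc"
DP table:
           a    e    b    c    c
      0    0    0    0    0    0
  b   0    0    0    1    1    1
  d   0    0    0    1    1    1
  e   0    0    1    1    1    1
  d   0    0    1    1    1    1
  b   0    0    1    2    2    2
LCS length = dp[5][5] = 2

2


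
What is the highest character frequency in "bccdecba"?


Input: bccdecba
Character counts:
  'a': 1
  'b': 2
  'c': 3
  'd': 1
  'e': 1
Maximum frequency: 3

3


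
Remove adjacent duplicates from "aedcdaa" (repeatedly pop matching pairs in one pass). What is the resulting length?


Input: aedcdaa
Stack-based adjacent duplicate removal:
  Read 'a': push. Stack: a
  Read 'e': push. Stack: ae
  Read 'd': push. Stack: aed
  Read 'c': push. Stack: aedc
  Read 'd': push. Stack: aedcd
  Read 'a': push. Stack: aedcda
  Read 'a': matches stack top 'a' => pop. Stack: aedcd
Final stack: "aedcd" (length 5)

5


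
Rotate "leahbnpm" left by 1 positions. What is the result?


Input: "leahbnpm", rotate left by 1
First 1 characters: "l"
Remaining characters: "eahbnpm"
Concatenate remaining + first: "eahbnpm" + "l" = "eahbnpml"

eahbnpml


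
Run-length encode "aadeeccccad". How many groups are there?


Input: aadeeccccad
Scanning for consecutive runs:
  Group 1: 'a' x 2 (positions 0-1)
  Group 2: 'd' x 1 (positions 2-2)
  Group 3: 'e' x 2 (positions 3-4)
  Group 4: 'c' x 4 (positions 5-8)
  Group 5: 'a' x 1 (positions 9-9)
  Group 6: 'd' x 1 (positions 10-10)
Total groups: 6

6


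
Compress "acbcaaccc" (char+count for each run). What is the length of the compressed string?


Input: acbcaaccc
Runs:
  'a' x 1 => "a1"
  'c' x 1 => "c1"
  'b' x 1 => "b1"
  'c' x 1 => "c1"
  'a' x 2 => "a2"
  'c' x 3 => "c3"
Compressed: "a1c1b1c1a2c3"
Compressed length: 12

12


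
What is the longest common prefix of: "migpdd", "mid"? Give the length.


Words: migpdd, mid
  Position 0: all 'm' => match
  Position 1: all 'i' => match
  Position 2: ('g', 'd') => mismatch, stop
LCP = "mi" (length 2)

2


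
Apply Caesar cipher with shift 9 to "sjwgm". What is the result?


Caesar cipher: shift "sjwgm" by 9
  's' (pos 18) + 9 = pos 1 = 'b'
  'j' (pos 9) + 9 = pos 18 = 's'
  'w' (pos 22) + 9 = pos 5 = 'f'
  'g' (pos 6) + 9 = pos 15 = 'p'
  'm' (pos 12) + 9 = pos 21 = 'v'
Result: bsfpv

bsfpv


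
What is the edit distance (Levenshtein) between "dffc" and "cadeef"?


Computing edit distance: "dffc" -> "cadeef"
DP table:
           c    a    d    e    e    f
      0    1    2    3    4    5    6
  d   1    1    2    2    3    4    5
  f   2    2    2    3    3    4    4
  f   3    3    3    3    4    4    4
  c   4    3    4    4    4    5    5
Edit distance = dp[4][6] = 5

5


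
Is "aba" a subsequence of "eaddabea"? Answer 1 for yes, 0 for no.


Check if "aba" is a subsequence of "eaddabea"
Greedy scan:
  Position 0 ('e'): no match needed
  Position 1 ('a'): matches sub[0] = 'a'
  Position 2 ('d'): no match needed
  Position 3 ('d'): no match needed
  Position 4 ('a'): no match needed
  Position 5 ('b'): matches sub[1] = 'b'
  Position 6 ('e'): no match needed
  Position 7 ('a'): matches sub[2] = 'a'
All 3 characters matched => is a subsequence

1


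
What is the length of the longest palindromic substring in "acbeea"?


Input: "acbeea"
Checking substrings for palindromes:
  [3:5] "ee" (len 2) => palindrome
Longest palindromic substring: "ee" with length 2

2


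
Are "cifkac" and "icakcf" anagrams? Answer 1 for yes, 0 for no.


Strings: "cifkac", "icakcf"
Sorted first:  accfik
Sorted second: accfik
Sorted forms match => anagrams

1


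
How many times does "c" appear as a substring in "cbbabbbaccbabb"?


Searching for "c" in "cbbabbbaccbabb"
Scanning each position:
  Position 0: "c" => MATCH
  Position 1: "b" => no
  Position 2: "b" => no
  Position 3: "a" => no
  Position 4: "b" => no
  Position 5: "b" => no
  Position 6: "b" => no
  Position 7: "a" => no
  Position 8: "c" => MATCH
  Position 9: "c" => MATCH
  Position 10: "b" => no
  Position 11: "a" => no
  Position 12: "b" => no
  Position 13: "b" => no
Total occurrences: 3

3


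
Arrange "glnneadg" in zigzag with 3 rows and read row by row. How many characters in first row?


Zigzag "glnneadg" into 3 rows:
Placing characters:
  'g' => row 0
  'l' => row 1
  'n' => row 2
  'n' => row 1
  'e' => row 0
  'a' => row 1
  'd' => row 2
  'g' => row 1
Rows:
  Row 0: "ge"
  Row 1: "lnag"
  Row 2: "nd"
First row length: 2

2


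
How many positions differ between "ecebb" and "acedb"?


Comparing "ecebb" and "acedb" position by position:
  Position 0: 'e' vs 'a' => DIFFER
  Position 1: 'c' vs 'c' => same
  Position 2: 'e' vs 'e' => same
  Position 3: 'b' vs 'd' => DIFFER
  Position 4: 'b' vs 'b' => same
Positions that differ: 2

2


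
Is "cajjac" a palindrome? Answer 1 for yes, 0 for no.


Input: cajjac
Reversed: cajjac
  Compare pos 0 ('c') with pos 5 ('c'): match
  Compare pos 1 ('a') with pos 4 ('a'): match
  Compare pos 2 ('j') with pos 3 ('j'): match
Result: palindrome

1


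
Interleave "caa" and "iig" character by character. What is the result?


Interleaving "caa" and "iig":
  Position 0: 'c' from first, 'i' from second => "ci"
  Position 1: 'a' from first, 'i' from second => "ai"
  Position 2: 'a' from first, 'g' from second => "ag"
Result: ciaiag

ciaiag


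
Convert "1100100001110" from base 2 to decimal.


Input: "1100100001110" in base 2
Positional expansion:
  Digit '1' (value 1) x 2^12 = 4096
  Digit '1' (value 1) x 2^11 = 2048
  Digit '0' (value 0) x 2^10 = 0
  Digit '0' (value 0) x 2^9 = 0
  Digit '1' (value 1) x 2^8 = 256
  Digit '0' (value 0) x 2^7 = 0
  Digit '0' (value 0) x 2^6 = 0
  Digit '0' (value 0) x 2^5 = 0
  Digit '0' (value 0) x 2^4 = 0
  Digit '1' (value 1) x 2^3 = 8
  Digit '1' (value 1) x 2^2 = 4
  Digit '1' (value 1) x 2^1 = 2
  Digit '0' (value 0) x 2^0 = 0
Sum = 6414

6414


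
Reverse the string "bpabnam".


Input: bpabnam
Reading characters right to left:
  Position 6: 'm'
  Position 5: 'a'
  Position 4: 'n'
  Position 3: 'b'
  Position 2: 'a'
  Position 1: 'p'
  Position 0: 'b'
Reversed: manbapb

manbapb


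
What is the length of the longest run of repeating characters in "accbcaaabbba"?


Input: "accbcaaabbba"
Scanning for longest run:
  Position 1 ('c'): new char, reset run to 1
  Position 2 ('c'): continues run of 'c', length=2
  Position 3 ('b'): new char, reset run to 1
  Position 4 ('c'): new char, reset run to 1
  Position 5 ('a'): new char, reset run to 1
  Position 6 ('a'): continues run of 'a', length=2
  Position 7 ('a'): continues run of 'a', length=3
  Position 8 ('b'): new char, reset run to 1
  Position 9 ('b'): continues run of 'b', length=2
  Position 10 ('b'): continues run of 'b', length=3
  Position 11 ('a'): new char, reset run to 1
Longest run: 'a' with length 3

3


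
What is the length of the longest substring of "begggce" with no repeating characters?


Input: "begggce"
Sliding window (track last position of each char):
  Position 0 ('b'): window [0,0] length 1 -- new best
  Position 1 ('e'): window [0,1] length 2 -- new best
  Position 2 ('g'): window [0,2] length 3 -- new best
  Position 3 ('g'): repeat (last at 2), move window start to 3
  Position 3 ('g'): window [3,3] length 1
  Position 4 ('g'): repeat (last at 3), move window start to 4
  Position 4 ('g'): window [4,4] length 1
  Position 5 ('c'): window [4,5] length 2
  Position 6 ('e'): window [4,6] length 3
Longest substring with no repeats: "beg" with length 3

3


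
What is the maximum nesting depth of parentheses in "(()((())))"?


Input: "(()((())))"
Tracking depth:
  Position 0 '(': depth becomes 1
  Position 1 '(': depth becomes 2
  Position 2 ')': depth becomes 1
  Position 3 '(': depth becomes 2
  Position 4 '(': depth becomes 3
  Position 5 '(': depth becomes 4
  Position 6 ')': depth becomes 3
  Position 7 ')': depth becomes 2
  Position 8 ')': depth becomes 1
  Position 9 ')': depth becomes 0
Maximum depth reached: 4

4


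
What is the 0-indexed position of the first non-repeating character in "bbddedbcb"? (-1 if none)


Input: bbddedbcb
Character frequencies:
  'b': 4
  'c': 1
  'd': 3
  'e': 1
Scanning left to right for freq == 1:
  Position 0 ('b'): freq=4, skip
  Position 1 ('b'): freq=4, skip
  Position 2 ('d'): freq=3, skip
  Position 3 ('d'): freq=3, skip
  Position 4 ('e'): unique! => answer = 4

4


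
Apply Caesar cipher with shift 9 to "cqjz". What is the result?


Caesar cipher: shift "cqjz" by 9
  'c' (pos 2) + 9 = pos 11 = 'l'
  'q' (pos 16) + 9 = pos 25 = 'z'
  'j' (pos 9) + 9 = pos 18 = 's'
  'z' (pos 25) + 9 = pos 8 = 'i'
Result: lzsi

lzsi


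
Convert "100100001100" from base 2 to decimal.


Input: "100100001100" in base 2
Positional expansion:
  Digit '1' (value 1) x 2^11 = 2048
  Digit '0' (value 0) x 2^10 = 0
  Digit '0' (value 0) x 2^9 = 0
  Digit '1' (value 1) x 2^8 = 256
  Digit '0' (value 0) x 2^7 = 0
  Digit '0' (value 0) x 2^6 = 0
  Digit '0' (value 0) x 2^5 = 0
  Digit '0' (value 0) x 2^4 = 0
  Digit '1' (value 1) x 2^3 = 8
  Digit '1' (value 1) x 2^2 = 4
  Digit '0' (value 0) x 2^1 = 0
  Digit '0' (value 0) x 2^0 = 0
Sum = 2316

2316


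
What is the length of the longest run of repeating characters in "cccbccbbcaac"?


Input: "cccbccbbcaac"
Scanning for longest run:
  Position 1 ('c'): continues run of 'c', length=2
  Position 2 ('c'): continues run of 'c', length=3
  Position 3 ('b'): new char, reset run to 1
  Position 4 ('c'): new char, reset run to 1
  Position 5 ('c'): continues run of 'c', length=2
  Position 6 ('b'): new char, reset run to 1
  Position 7 ('b'): continues run of 'b', length=2
  Position 8 ('c'): new char, reset run to 1
  Position 9 ('a'): new char, reset run to 1
  Position 10 ('a'): continues run of 'a', length=2
  Position 11 ('c'): new char, reset run to 1
Longest run: 'c' with length 3

3


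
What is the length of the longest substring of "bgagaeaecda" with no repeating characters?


Input: "bgagaeaecda"
Sliding window (track last position of each char):
  Position 0 ('b'): window [0,0] length 1 -- new best
  Position 1 ('g'): window [0,1] length 2 -- new best
  Position 2 ('a'): window [0,2] length 3 -- new best
  Position 3 ('g'): repeat (last at 1), move window start to 2
  Position 3 ('g'): window [2,3] length 2
  Position 4 ('a'): repeat (last at 2), move window start to 3
  Position 4 ('a'): window [3,4] length 2
  Position 5 ('e'): window [3,5] length 3
  Position 6 ('a'): repeat (last at 4), move window start to 5
  Position 6 ('a'): window [5,6] length 2
  Position 7 ('e'): repeat (last at 5), move window start to 6
  Position 7 ('e'): window [6,7] length 2
  Position 8 ('c'): window [6,8] length 3
  Position 9 ('d'): window [6,9] length 4 -- new best
  Position 10 ('a'): repeat (last at 6), move window start to 7
  Position 10 ('a'): window [7,10] length 4
Longest substring with no repeats: "aecd" with length 4

4
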